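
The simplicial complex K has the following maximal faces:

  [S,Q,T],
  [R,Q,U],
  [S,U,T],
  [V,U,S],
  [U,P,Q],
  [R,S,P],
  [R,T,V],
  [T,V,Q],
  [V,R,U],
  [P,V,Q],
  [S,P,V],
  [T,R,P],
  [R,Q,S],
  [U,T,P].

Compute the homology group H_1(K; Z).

H_1 = Z^2.

K has 7 vertices, 21 edges, 14 triangles.
rank ∂_1 = 6, rank ∂_2 = 13 ⇒ b_1 = 21 − 6 − 13 = 2; all invariant factors of ∂_2 are 1 so no torsion. So H_1 ≅ Z^2.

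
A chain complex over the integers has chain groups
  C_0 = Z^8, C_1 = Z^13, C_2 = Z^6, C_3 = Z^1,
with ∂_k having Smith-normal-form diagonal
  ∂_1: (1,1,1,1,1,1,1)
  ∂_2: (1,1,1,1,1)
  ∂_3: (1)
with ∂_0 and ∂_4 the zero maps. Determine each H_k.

H_0 ≅ Z,  H_1 ≅ Z,  H_2 = 0,  H_3 = 0.

H_0: b_0 = 8 − 0 − 7 = 1; torsion from ∂_1 factors > 1: none. So H_0 ≅ Z.
H_1: b_1 = 13 − 7 − 5 = 1; torsion from ∂_2 factors > 1: none. So H_1 ≅ Z.
H_2: b_2 = 6 − 5 − 1 = 0; torsion from ∂_3 factors > 1: none. So H_2 ≅ 0.
H_3: b_3 = 1 − 1 − 0 = 0; torsion from ∂_4 factors > 1: none. So H_3 ≅ 0.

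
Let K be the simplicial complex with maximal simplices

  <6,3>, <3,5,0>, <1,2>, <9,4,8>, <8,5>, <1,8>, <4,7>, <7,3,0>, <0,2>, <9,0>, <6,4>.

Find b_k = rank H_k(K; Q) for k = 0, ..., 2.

b_0 = 1, b_1 = 4, b_2 = 0.

Fix the vertex order 0 < 1 < 2 < 3 < 4 < 5 < 6 < 7 < 8 < 9 and write every simplex with vertices in increasing order. Then dim K = 2 and the simplices of K are:

  0-simplices (10): [0], [1], [2], [3], [4], [5], [6], [7], [8], [9]
  1-simplices (16): [0,2], [0,3], [0,5], [0,7], [0,9], [1,2], [1,8], [3,5], [3,6], [3,7], [4,6], [4,7], [4,8], [4,9], [5,8], [8,9]
  2-simplices (3): [0,3,5], [0,3,7], [4,8,9]

so the chain groups are C_0 ≅ Z^10, C_1 ≅ Z^16, C_2 ≅ Z^3.

∂_1: C_1 → C_0 maps an edge to its endpoints' difference, ∂[p,q] = q − p. For instance
  ∂[3,5] = [5] − [3].
This gives a 10×16 integer matrix of rank 9; reducing to Smith normal form yields diagonal entries (1,1,1,1,1,1,1,1,1).

∂_2: C_2 → C_1 sends each 2-simplex [p,q,r] to [q,r] − [p,r] + [p,q]. For instance
  ∂[4,8,9] = [8,9] − [4,9] + [4,8],
  ∂[0,3,5] = [3,5] − [0,5] + [0,3].
The resulting 16×3 matrix has rank 3, and its Smith normal form has invariant factors (1,1,1).

Now H_k = ker ∂_k / im ∂_{k+1}, so:

  H_0: rank C_0 − rank ∂_1 = 10 − 9 = 1, and the invariant factors of ∂_1 are all 1, so H_0 = Z.
  H_1: rank ker ∂_1 − rank ∂_2 = (16 − 9) − 3 = 4, and the invariant factors of ∂_2 are all 1, so H_1 = Z^4.
  H_2: rank ker ∂_2 − rank ∂_3 = (3 − 3) − 0 = 0, and there is no ∂_3, so H_2 = 0.

As a check, the Euler characteristic is 10 − 16 + 3 = -3, which agrees with 1 − 4 + 0 = -3.

Hence the Betti numbers are b_0 = 1, b_1 = 4, b_2 = 0.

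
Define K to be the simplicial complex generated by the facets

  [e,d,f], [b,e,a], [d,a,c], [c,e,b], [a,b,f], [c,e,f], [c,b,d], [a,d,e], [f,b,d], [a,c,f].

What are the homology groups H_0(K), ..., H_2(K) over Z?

H_0 ≅ Z,  H_1 ≅ Z/2Z,  H_2 = 0.

We work with the vertex ordering a < b < c < d < e < f. The simplices of K, each written with vertices in increasing order, are:

  0-simplices (6): a, b, c, d, e, f
  1-simplices (15): ab, ac, ad, ae, af, bc, bd, be, bf, cd, ce, cf, de, df, ef
  2-simplices (10): abe, abf, acd, acf, ade, bcd, bce, bdf, cef, def

Hence C_0 ≅ Z^6, C_1 ≅ Z^15, C_2 ≅ Z^10.

The boundary map ∂_1: C_1 → C_0 is given by ∂[p,q] = [q] − [p].
The 6×15 boundary matrix has rank 5 and Smith normal form diag(1,1,1,1,1).

Boundary ∂_2: C_2 → C_1 sends each 2-simplex [p,q,r] to [q,r] − [p,r] + [p,q]. For instance
  ∂acd = cd − ad + ac,
  ∂bdf = df − bf + bd.
The resulting 15×10 matrix has rank 10, and its Smith normal form has invariant factors (1,1,1,1,1,1,1,1,1,2).

Reading off H_k = ker ∂_k / im ∂_{k+1}:

  H_0: rank C_0 − rank ∂_1 = 6 − 5 = 1, and the invariant factors of ∂_1 are all 1, so H_0 = Z.
  H_1: rank ker ∂_1 − rank ∂_2 = (15 − 5) − 10 = 0, and ∂_2 has invariant factor 2 > 1, so H_1 = Z/2Z.
  H_2: rank ker ∂_2 − rank ∂_3 = (10 − 10) − 0 = 0, and there is no ∂_3, so H_2 = 0.

As a check, the Euler characteristic is 6 − 15 + 10 = 1, which agrees with 1 − 0 + 0 = 1.
(K is a triangulation of the real projective plane RP^2.)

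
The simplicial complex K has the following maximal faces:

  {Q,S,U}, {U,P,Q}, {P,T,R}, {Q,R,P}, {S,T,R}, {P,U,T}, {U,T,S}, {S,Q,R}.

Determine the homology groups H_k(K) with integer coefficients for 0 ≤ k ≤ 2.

We work with the vertex ordering P < Q < R < S < T < U. The simplices of K, each written with vertices in increasing order, are:

  0-simplices (6): P, Q, R, S, T, U
  1-simplices (12): PQ, PR, PT, PU, QR, QS, QU, RS, RT, ST, SU, TU
  2-simplices (8): PQR, PQU, PRT, PTU, QRS, QSU, RST, STU

giving chain groups C_0 ≅ Z^6, C_1 ≅ Z^12, C_2 ≅ Z^8.

∂_1: C_1 → C_0 maps an edge to its endpoints' difference, ∂[p,q] = q − p. For instance
  ∂TU = U − T.
As a 6×12 matrix over Z this has rank 5, with invariant factors (1,1,1,1,1).

∂_2: C_2 → C_1 acts by ∂[p,q,r] = [q,r] − [p,r] + [p,q]. For instance
  ∂PTU = TU − PU + PT,
  ∂QSU = SU − QU + QS.
As a 12×8 matrix over Z this has rank 7, with invariant factors (1,1,1,1,1,1,1).

Now H_k = ker ∂_k / im ∂_{k+1}, so:

  H_0: rank C_0 − rank ∂_1 = 6 − 5 = 1, and the invariant factors of ∂_1 are all 1, so H_0 = Z.
  H_1: rank ker ∂_1 − rank ∂_2 = (12 − 5) − 7 = 0, and the invariant factors of ∂_2 are all 1, so H_1 = 0.
  H_2: rank ker ∂_2 − rank ∂_3 = (8 − 7) − 0 = 1, and there is no ∂_3, so H_2 = Z.

H_0 = Z,  H_1 = 0,  H_2 = Z.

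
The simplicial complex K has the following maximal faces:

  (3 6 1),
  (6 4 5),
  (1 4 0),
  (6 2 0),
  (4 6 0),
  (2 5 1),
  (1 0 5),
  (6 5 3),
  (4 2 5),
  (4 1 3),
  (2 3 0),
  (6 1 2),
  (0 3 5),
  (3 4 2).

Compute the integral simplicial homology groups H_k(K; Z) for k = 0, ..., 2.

H_0 = Z,  H_1 = Z^2,  H_2 = Z.

We work with the vertex ordering 0 < 1 < 2 < 3 < 4 < 5 < 6. The simplices of K, each written with vertices in increasing order, are:

  0-simplices (7): [0], [1], [2], [3], [4], [5], [6]
  1-simplices (21): [0,1], [0,2], [0,3], [0,4], [0,5], [0,6], [1,2], [1,3], [1,4], [1,5], [1,6], [2,3], [2,4], [2,5], [2,6], [3,4], [3,5], [3,6], [4,5], [4,6], [5,6]
  2-simplices (14): [0,1,4], [0,1,5], [0,2,3], [0,2,6], [0,3,5], [0,4,6], [1,2,5], [1,2,6], [1,3,4], [1,3,6], [2,3,4], [2,4,5], [3,5,6], [4,5,6]

Hence C_0 ≅ Z^7, C_1 ≅ Z^21, C_2 ≅ Z^14.

∂_1: C_1 → C_0 sends each edge [p,q] (with p < q) to q − p. For instance
  ∂[0,4] = [4] − [0].
This gives a 7×21 integer matrix of rank 6; reducing to Smith normal form yields diagonal entries (1,1,1,1,1,1).

Boundary ∂_2: C_2 → C_1 acts by ∂[p,q,r] = [q,r] − [p,r] + [p,q]. For instance
  ∂[0,1,4] = [1,4] − [0,4] + [0,1],
  ∂[1,2,5] = [2,5] − [1,5] + [1,2].
The resulting 21×14 matrix has rank 13, and its Smith normal form has invariant factors (1,1,1,1,1,1,1,1,1,1,1,1,1).

Computing H_k = (kernel of ∂_k) / (image of ∂_{k+1}):

  H_0: rank C_0 − rank ∂_1 = 7 − 6 = 1, and the invariant factors of ∂_1 are all 1, so H_0 ≅ Z.
  H_1: rank ker ∂_1 − rank ∂_2 = (21 − 6) − 13 = 2, and the invariant factors of ∂_2 are all 1, so H_1 ≅ Z^2.
  H_2: rank ker ∂_2 − rank ∂_3 = (14 − 13) − 0 = 1, and there is no ∂_3, so H_2 ≅ Z.

As a check, the Euler characteristic is 7 − 21 + 14 = 0, which agrees with 1 − 2 + 1 = 0.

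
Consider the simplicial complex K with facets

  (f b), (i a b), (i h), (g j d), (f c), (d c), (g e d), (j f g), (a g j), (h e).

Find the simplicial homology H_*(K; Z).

H_0 = Z,  H_1 = Z^3,  H_2 = 0.

Fix the vertex order a < b < c < d < e < f < g < h < i < j and write every simplex with vertices in increasing order. Then dim K = 2 and the simplices of K are:

  0-simplices (10): a, b, c, d, e, f, g, h, i, j
  1-simplices (17): ab, ag, ai, aj, bf, bi, cd, cf, de, dg, dj, eg, eh, fg, fj, gj, hi
  2-simplices (5): abi, agj, deg, dgj, fgj

Hence C_0 ≅ Z^10, C_1 ≅ Z^17, C_2 ≅ Z^5.

Boundary ∂_1: C_1 → C_0 maps an edge to its endpoints' difference, ∂[p,q] = q − p. For instance
  ∂eg = g − e.
The resulting 10×17 matrix has rank 9, and its Smith normal form has invariant factors (1,1,1,1,1,1,1,1,1).

∂_2: C_2 → C_1 maps a triangle to the signed sum of its edges. For instance
  ∂deg = eg − dg + de,
  ∂abi = bi − ai + ab.
This gives a 17×5 integer matrix of rank 5; reducing to Smith normal form yields diagonal entries (1,1,1,1,1).

Reading off H_k = ker ∂_k / im ∂_{k+1}:

  H_0: rank C_0 − rank ∂_1 = 10 − 9 = 1, and the invariant factors of ∂_1 are all 1, so H_0 ≅ Z.
  H_1: rank ker ∂_1 − rank ∂_2 = (17 − 9) − 5 = 3, and the invariant factors of ∂_2 are all 1, so H_1 ≅ Z^3.
  H_2: rank ker ∂_2 − rank ∂_3 = (5 − 5) − 0 = 0, and there is no ∂_3, so H_2 ≅ 0.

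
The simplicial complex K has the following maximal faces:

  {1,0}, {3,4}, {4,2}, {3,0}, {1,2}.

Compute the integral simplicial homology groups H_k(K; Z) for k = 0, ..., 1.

Fix the vertex order 0 < 1 < 2 < 3 < 4 and write every simplex with vertices in increasing order. Then dim K = 1 and the simplices of K are:

  0-simplices (5): [0], [1], [2], [3], [4]
  1-simplices (5): [0,1], [0,3], [1,2], [2,4], [3,4]

Hence C_0 ≅ Z^5, C_1 ≅ Z^5.

Boundary ∂_1: C_1 → C_0 maps an edge to its endpoints' difference, ∂[p,q] = q − p.
The resulting 5×5 matrix has rank 4, and its Smith normal form has invariant factors (1,1,1,1).

Now H_k = ker ∂_k / im ∂_{k+1}, so:

  H_0: rank C_0 − rank ∂_1 = 5 − 4 = 1, and the invariant factors of ∂_1 are all 1, so H_0 ≅ Z.
  H_1: rank ker ∂_1 − rank ∂_2 = (5 − 4) − 0 = 1, and there is no ∂_2, so H_1 ≅ Z.

As a check, the Euler characteristic is 5 − 5 = 0, which agrees with 1 − 1 = 0.

H_0 = Z,  H_1 = Z.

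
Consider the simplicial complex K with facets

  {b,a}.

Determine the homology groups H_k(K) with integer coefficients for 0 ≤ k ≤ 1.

H_0 ≅ Z,  H_1 = 0.

We work with the vertex ordering a < b. The simplices of K, each written with vertices in increasing order, are:

  0-simplices (2): a, b
  1-simplices (1): ab

giving chain groups C_0 ≅ Z^2, C_1 ≅ Z^1.

The boundary map ∂_1: C_1 → C_0 maps an edge to its endpoints' difference, ∂[p,q] = q − p.
The 2×1 boundary matrix has rank 1 and Smith normal form diag(1).

Now H_k = ker ∂_k / im ∂_{k+1}, so:

  H_0: rank C_0 − rank ∂_1 = 2 − 1 = 1, and the invariant factors of ∂_1 are all 1, so H_0 = Z.
  H_1: rank ker ∂_1 − rank ∂_2 = (1 − 1) − 0 = 0, and there is no ∂_2, so H_1 = 0.

As a check, the Euler characteristic is 2 − 1 = 1, which agrees with 1 − 0 = 1.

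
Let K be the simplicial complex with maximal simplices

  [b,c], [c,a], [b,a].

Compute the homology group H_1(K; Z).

Fix the vertex order a < b < c and write every simplex with vertices in increasing order. Then dim K = 1 and the simplices of K are:

  0-simplices (3): a, b, c
  1-simplices (3): ab, ac, bc

giving chain groups C_0 ≅ Z^3, C_1 ≅ Z^3.

The boundary map ∂_1: C_1 → C_0 maps an edge to its endpoints' difference, ∂[p,q] = q − p.
This gives a 3×3 integer matrix of rank 2; reducing to Smith normal form yields diagonal entries (1,1).

Reading off H_k = ker ∂_k / im ∂_{k+1}:

  H_1: rank ker ∂_1 − rank ∂_2 = (3 − 2) − 0 = 1, and there is no ∂_2, so H_1 = Z.

H_1 ≅ Z.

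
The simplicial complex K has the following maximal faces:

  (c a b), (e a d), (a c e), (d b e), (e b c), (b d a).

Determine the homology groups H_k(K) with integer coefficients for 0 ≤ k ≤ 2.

Fix the vertex order a < b < c < d < e and write every simplex with vertices in increasing order. Then dim K = 2 and the simplices of K are:

  0-simplices (5): a, b, c, d, e
  1-simplices (9): ab, ac, ad, ae, bc, bd, be, ce, de
  2-simplices (6): abc, abd, ace, ade, bce, bde

giving chain groups C_0 ≅ Z^5, C_1 ≅ Z^9, C_2 ≅ Z^6.

Boundary ∂_1: C_1 → C_0 maps an edge to its endpoints' difference, ∂[p,q] = q − p.
As a 5×9 matrix over Z this has rank 4, with invariant factors (1,1,1,1).

The boundary map ∂_2: C_2 → C_1 sends each 2-simplex [p,q,r] to [q,r] − [p,r] + [p,q]. For instance
  ∂bce = ce − be + bc,
  ∂ace = ce − ae + ac.
The 9×6 boundary matrix has rank 5 and Smith normal form diag(1,1,1,1,1).

Reading off H_k = ker ∂_k / im ∂_{k+1}:

  H_0: rank C_0 − rank ∂_1 = 5 − 4 = 1, and the invariant factors of ∂_1 are all 1, so H_0 = Z.
  H_1: rank ker ∂_1 − rank ∂_2 = (9 − 4) − 5 = 0, and the invariant factors of ∂_2 are all 1, so H_1 = 0.
  H_2: rank ker ∂_2 − rank ∂_3 = (6 − 5) − 0 = 1, and there is no ∂_3, so H_2 = Z.

(K is a triangulation of the 2-sphere S^2.)

H_0 ≅ Z,  H_1 = 0,  H_2 ≅ Z.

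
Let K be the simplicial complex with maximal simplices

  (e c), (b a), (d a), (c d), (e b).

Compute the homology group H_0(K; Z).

H_0 = Z.

We work with the vertex ordering a < b < c < d < e. The simplices of K, each written with vertices in increasing order, are:

  0-simplices (5): a, b, c, d, e
  1-simplices (5): ab, ad, be, cd, ce

so the chain groups are C_0 ≅ Z^5, C_1 ≅ Z^5.

The boundary map ∂_1: C_1 → C_0 is given by ∂[p,q] = [q] − [p]. For instance
  ∂cd = d − c.
The 5×5 boundary matrix has rank 4 and Smith normal form diag(1,1,1,1).

Now H_k = ker ∂_k / im ∂_{k+1}, so:

  H_0: rank C_0 − rank ∂_1 = 5 − 4 = 1, and the invariant factors of ∂_1 are all 1, so H_0 ≅ Z.

(K is a triangulation of the circle S^1.)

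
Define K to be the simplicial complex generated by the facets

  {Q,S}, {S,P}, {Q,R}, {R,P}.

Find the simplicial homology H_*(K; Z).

Order the vertices as P < Q < R < S. Listing each simplex with vertices in this order, K has dimension 1 with simplices:

  0-simplices (4): P, Q, R, S
  1-simplices (4): PR, PS, QR, QS

giving chain groups C_0 ≅ Z^4, C_1 ≅ Z^4.

Boundary ∂_1: C_1 → C_0 maps an edge to its endpoints' difference, ∂[p,q] = q − p. For instance
  ∂QR = R − Q.
As a 4×4 matrix over Z this has rank 3, with invariant factors (1,1,1).

Now H_k = ker ∂_k / im ∂_{k+1}, so:

  H_0: rank C_0 − rank ∂_1 = 4 − 3 = 1, and the invariant factors of ∂_1 are all 1, so H_0 = Z.
  H_1: rank ker ∂_1 − rank ∂_2 = (4 − 3) − 0 = 1, and there is no ∂_2, so H_1 = Z.

As a check, the Euler characteristic is 4 − 4 = 0, which agrees with 1 − 1 = 0.

H_0 = Z,  H_1 = Z.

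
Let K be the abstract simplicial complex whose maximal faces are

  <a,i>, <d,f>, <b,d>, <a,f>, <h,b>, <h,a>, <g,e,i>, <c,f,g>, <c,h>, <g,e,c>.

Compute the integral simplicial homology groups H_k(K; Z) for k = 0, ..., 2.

Fix the vertex order a < b < c < d < e < f < g < h < i and write every simplex with vertices in increasing order. Then dim K = 2 and the simplices of K are:

  0-simplices (9): a, b, c, d, e, f, g, h, i
  1-simplices (14): af, ah, ai, bd, bh, ce, cf, cg, ch, df, eg, ei, fg, gi
  2-simplices (3): ceg, cfg, egi

so the chain groups are C_0 ≅ Z^9, C_1 ≅ Z^14, C_2 ≅ Z^3.

Boundary ∂_1: C_1 → C_0 is given by ∂[p,q] = [q] − [p].
The resulting 9×14 matrix has rank 8, and its Smith normal form has invariant factors (1,1,1,1,1,1,1,1).

Boundary ∂_2: C_2 → C_1 acts by ∂[p,q,r] = [q,r] − [p,r] + [p,q]. For instance
  ∂cfg = fg − cg + cf,
  ∂ceg = eg − cg + ce.
This gives a 14×3 integer matrix of rank 3; reducing to Smith normal form yields diagonal entries (1,1,1).

Now H_k = ker ∂_k / im ∂_{k+1}, so:

  H_0: rank C_0 − rank ∂_1 = 9 − 8 = 1, and the invariant factors of ∂_1 are all 1, so H_0 = Z.
  H_1: rank ker ∂_1 − rank ∂_2 = (14 − 8) − 3 = 3, and the invariant factors of ∂_2 are all 1, so H_1 = Z^3.
  H_2: rank ker ∂_2 − rank ∂_3 = (3 − 3) − 0 = 0, and there is no ∂_3, so H_2 = 0.

H_0 = Z,  H_1 = Z^3,  H_2 = 0.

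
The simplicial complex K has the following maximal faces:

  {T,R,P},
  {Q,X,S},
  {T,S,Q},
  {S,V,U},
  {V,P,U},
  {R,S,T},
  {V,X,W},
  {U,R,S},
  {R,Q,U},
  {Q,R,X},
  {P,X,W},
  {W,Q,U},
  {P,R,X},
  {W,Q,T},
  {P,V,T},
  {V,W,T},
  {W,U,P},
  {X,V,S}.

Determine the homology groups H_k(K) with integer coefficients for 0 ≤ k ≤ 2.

H_0 ≅ Z,  H_1 ≅ Z × Z/2,  H_2 = 0.

We work with the vertex ordering P < Q < R < S < T < U < V < W < X. The simplices of K, each written with vertices in increasing order, are:

  0-simplices (9): P, Q, R, S, T, U, V, W, X
  1-simplices (27): PR, PT, PU, PV, PW, PX, QR, QS, QT, QU, QW, QX, RS, RT, RU, RX, ST, SU, SV, SX, TV, TW, UV, UW, VW, VX, WX
  2-simplices (18): PRT, PRX, PTV, PUV, PUW, PWX, QRU, QRX, QST, QSX, QTW, QUW, RST, RSU, SUV, SVX, TVW, VWX

Hence C_0 ≅ Z^9, C_1 ≅ Z^27, C_2 ≅ Z^18.

∂_1: C_1 → C_0 maps an edge to its endpoints' difference, ∂[p,q] = q − p. For instance
  ∂TV = V − T.
The 9×27 boundary matrix has rank 8 and Smith normal form diag(1,1,1,1,1,1,1,1).

Boundary ∂_2: C_2 → C_1 sends each 2-simplex [p,q,r] to [q,r] − [p,r] + [p,q]. For instance
  ∂QTW = TW − QW + QT,
  ∂RST = ST − RT + RS.
As a 27×18 matrix over Z this has rank 18, with invariant factors (1,1,1,1,1,1,1,1,1,1,1,1,1,1,1,1,1,2).

Reading off H_k = ker ∂_k / im ∂_{k+1}:

  H_0: rank C_0 − rank ∂_1 = 9 − 8 = 1, and the invariant factors of ∂_1 are all 1, so H_0 ≅ Z.
  H_1: rank ker ∂_1 − rank ∂_2 = (27 − 8) − 18 = 1, and ∂_2 has invariant factor 2 > 1, so H_1 ≅ Z × Z/2.
  H_2: rank ker ∂_2 − rank ∂_3 = (18 − 18) − 0 = 0, and there is no ∂_3, so H_2 ≅ 0.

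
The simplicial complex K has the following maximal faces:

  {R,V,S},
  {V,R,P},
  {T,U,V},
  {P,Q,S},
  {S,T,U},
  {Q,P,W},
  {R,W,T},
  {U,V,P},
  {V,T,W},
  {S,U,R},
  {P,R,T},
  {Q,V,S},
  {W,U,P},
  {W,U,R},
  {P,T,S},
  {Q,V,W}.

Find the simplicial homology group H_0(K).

H_0 = Z.

K has 8 vertices, 24 edges, 16 triangles.
rank ∂_0 = 0, rank ∂_1 = 7 ⇒ b_0 = 8 − 0 − 7 = 1; all invariant factors of ∂_1 are 1 so no torsion. So H_0 = Z.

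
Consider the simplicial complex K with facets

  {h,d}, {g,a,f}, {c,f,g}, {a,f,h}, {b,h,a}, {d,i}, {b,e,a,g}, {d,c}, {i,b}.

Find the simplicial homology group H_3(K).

H_3 ≅ 0.

Fix the vertex order a < b < c < d < e < f < g < h < i and write every simplex with vertices in increasing order. Then dim K = 3 and the simplices of K are:

  0-simplices (9): a, b, c, d, e, f, g, h, i
  1-simplices (17): ab, ae, af, ag, ah, be, bg, bh, bi, cd, cf, cg, dh, di, eg, fg, fh
  2-simplices (8): abe, abg, abh, aeg, afg, afh, beg, cfg
  3-simplices (1): abeg

Hence C_0 ≅ Z^9, C_1 ≅ Z^17, C_2 ≅ Z^8, C_3 ≅ Z^1.

∂_1: C_1 → C_0 maps an edge to its endpoints' difference, ∂[p,q] = q − p. For instance
  ∂di = i − d.
The 9×17 boundary matrix has rank 8 and Smith normal form diag(1,1,1,1,1,1,1,1).

Boundary ∂_2: C_2 → C_1 maps a triangle to the signed sum of its edges. For instance
  ∂cfg = fg − cg + cf,
  ∂abh = bh − ah + ab.
The resulting 17×8 matrix has rank 7, and its Smith normal form has invariant factors (1,1,1,1,1,1,1).

The boundary map ∂_3: C_3 → C_2 sends each 3-simplex σ to the alternating sum Σ_i (−1)^i (σ with its i-th vertex removed). For instance
  ∂abeg = beg − aeg + abg − abe.
The 8×1 boundary matrix has rank 1 and Smith normal form diag(1).

Now H_k = ker ∂_k / im ∂_{k+1}, so:

  H_3: rank ker ∂_3 − rank ∂_4 = (1 − 1) − 0 = 0, and there is no ∂_4, so H_3 ≅ 0.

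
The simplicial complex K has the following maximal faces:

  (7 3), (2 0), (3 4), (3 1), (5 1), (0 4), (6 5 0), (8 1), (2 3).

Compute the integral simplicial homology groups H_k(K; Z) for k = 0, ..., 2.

H_0 = Z,  H_1 = Z^2,  H_2 = 0.

We work with the vertex ordering 0 < 1 < 2 < 3 < 4 < 5 < 6 < 7 < 8. The simplices of K, each written with vertices in increasing order, are:

  0-simplices (9): [0], [1], [2], [3], [4], [5], [6], [7], [8]
  1-simplices (11): [0,2], [0,4], [0,5], [0,6], [1,3], [1,5], [1,8], [2,3], [3,4], [3,7], [5,6]
  2-simplices (1): [0,5,6]

Hence C_0 ≅ Z^9, C_1 ≅ Z^11, C_2 ≅ Z^1.

∂_1: C_1 → C_0 sends each edge [p,q] (with p < q) to q − p.
This gives a 9×11 integer matrix of rank 8; reducing to Smith normal form yields diagonal entries (1,1,1,1,1,1,1,1).

∂_2: C_2 → C_1 sends each 2-simplex [p,q,r] to [q,r] − [p,r] + [p,q]. For instance
  ∂[0,5,6] = [5,6] − [0,6] + [0,5].
This gives a 11×1 integer matrix of rank 1; reducing to Smith normal form yields diagonal entries (1).

Now H_k = ker ∂_k / im ∂_{k+1}, so:

  H_0: rank C_0 − rank ∂_1 = 9 − 8 = 1, and the invariant factors of ∂_1 are all 1, so H_0 ≅ Z.
  H_1: rank ker ∂_1 − rank ∂_2 = (11 − 8) − 1 = 2, and the invariant factors of ∂_2 are all 1, so H_1 ≅ Z^2.
  H_2: rank ker ∂_2 − rank ∂_3 = (1 − 1) − 0 = 0, and there is no ∂_3, so H_2 ≅ 0.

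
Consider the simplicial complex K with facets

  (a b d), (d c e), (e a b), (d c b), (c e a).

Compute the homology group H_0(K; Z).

H_0 = Z.

We work with the vertex ordering a < b < c < d < e. The simplices of K, each written with vertices in increasing order, are:

  0-simplices (5): a, b, c, d, e
  1-simplices (10): ab, ac, ad, ae, bc, bd, be, cd, ce, de
  2-simplices (5): abd, abe, ace, bcd, cde

giving chain groups C_0 ≅ Z^5, C_1 ≅ Z^10, C_2 ≅ Z^5.

The boundary map ∂_1: C_1 → C_0 sends each edge [p,q] (with p < q) to q − p. For instance
  ∂bc = c − b.
The resulting 5×10 matrix has rank 4, and its Smith normal form has invariant factors (1,1,1,1).

∂_2: C_2 → C_1 maps a triangle to the signed sum of its edges. For instance
  ∂bcd = cd − bd + bc,
  ∂abd = bd − ad + ab.
The 10×5 boundary matrix has rank 5 and Smith normal form diag(1,1,1,1,1).

Reading off H_k = ker ∂_k / im ∂_{k+1}:

  H_0: rank C_0 − rank ∂_1 = 5 − 4 = 1, and the invariant factors of ∂_1 are all 1, so H_0 = Z.

(K is a triangulation of the Möbius band.)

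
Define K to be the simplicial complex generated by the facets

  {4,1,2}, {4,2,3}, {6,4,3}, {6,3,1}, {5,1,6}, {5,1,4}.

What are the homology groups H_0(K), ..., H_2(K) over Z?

K has 6 vertices, 12 edges, 6 triangles.
rank ∂_0 = 0, rank ∂_1 = 5 ⇒ b_0 = 6 − 0 − 5 = 1; all invariant factors of ∂_1 are 1 so no torsion. So H_0 = Z.
rank ∂_1 = 5, rank ∂_2 = 6 ⇒ b_1 = 12 − 5 − 6 = 1; all invariant factors of ∂_2 are 1 so no torsion. So H_1 = Z.
rank ∂_2 = 6, rank ∂_3 = 0 ⇒ b_2 = 6 − 6 − 0 = 0. So H_2 = 0.

H_0 = Z,  H_1 = Z,  H_2 = 0.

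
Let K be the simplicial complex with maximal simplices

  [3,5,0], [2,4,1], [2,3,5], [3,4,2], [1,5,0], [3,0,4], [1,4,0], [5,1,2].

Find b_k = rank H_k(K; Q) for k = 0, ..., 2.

Take the total order 0 < 1 < 2 < 3 < 4 < 5 on the vertex set. Then K (dimension 2) consists of the simplices:

  0-simplices (6): [0], [1], [2], [3], [4], [5]
  1-simplices (12): [0,1], [0,3], [0,4], [0,5], [1,2], [1,4], [1,5], [2,3], [2,4], [2,5], [3,4], [3,5]
  2-simplices (8): [0,1,4], [0,1,5], [0,3,4], [0,3,5], [1,2,4], [1,2,5], [2,3,4], [2,3,5]

giving chain groups C_0 ≅ Z^6, C_1 ≅ Z^12, C_2 ≅ Z^8.

Boundary ∂_1: C_1 → C_0 sends each edge [p,q] (with p < q) to q − p. For instance
  ∂[1,5] = [5] − [1].
As a 6×12 matrix over Z this has rank 5, with invariant factors (1,1,1,1,1).

Boundary ∂_2: C_2 → C_1 maps a triangle to the signed sum of its edges. For instance
  ∂[2,3,5] = [3,5] − [2,5] + [2,3],
  ∂[0,1,4] = [1,4] − [0,4] + [0,1].
This gives a 12×8 integer matrix of rank 7; reducing to Smith normal form yields diagonal entries (1,1,1,1,1,1,1).

Reading off H_k = ker ∂_k / im ∂_{k+1}:

  H_0: rank C_0 − rank ∂_1 = 6 − 5 = 1, and the invariant factors of ∂_1 are all 1, so H_0 = Z.
  H_1: rank ker ∂_1 − rank ∂_2 = (12 − 5) − 7 = 0, and the invariant factors of ∂_2 are all 1, so H_1 = 0.
  H_2: rank ker ∂_2 − rank ∂_3 = (8 − 7) − 0 = 1, and there is no ∂_3, so H_2 = Z.

Hence the Betti numbers are b_0 = 1, b_1 = 0, b_2 = 1.

b_0 = 1, b_1 = 0, b_2 = 1.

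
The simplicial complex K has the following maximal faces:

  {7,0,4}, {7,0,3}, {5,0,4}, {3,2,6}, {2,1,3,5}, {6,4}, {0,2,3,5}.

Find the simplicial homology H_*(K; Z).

Take the total order 0 < 1 < 2 < 3 < 4 < 5 < 6 < 7 on the vertex set. Then K (dimension 3) consists of the simplices:

  0-simplices (8): [0], [1], [2], [3], [4], [5], [6], [7]
  1-simplices (17): [0,2], [0,3], [0,4], [0,5], [0,7], [1,2], [1,3], [1,5], [2,3], [2,5], [2,6], [3,5], [3,6], [3,7], [4,5], [4,6], [4,7]
  2-simplices (11): [0,2,3], [0,2,5], [0,3,5], [0,3,7], [0,4,5], [0,4,7], [1,2,3], [1,2,5], [1,3,5], [2,3,5], [2,3,6]
  3-simplices (2): [0,2,3,5], [1,2,3,5]

so the chain groups are C_0 ≅ Z^8, C_1 ≅ Z^17, C_2 ≅ Z^11, C_3 ≅ Z^2.

The boundary map ∂_1: C_1 → C_0 sends each edge [p,q] (with p < q) to q − p.
As a 8×17 matrix over Z this has rank 7, with invariant factors (1,1,1,1,1,1,1).

∂_2: C_2 → C_1 sends each 2-simplex [p,q,r] to [q,r] − [p,r] + [p,q]. For instance
  ∂[1,3,5] = [3,5] − [1,5] + [1,3],
  ∂[0,2,5] = [2,5] − [0,5] + [0,2].
This gives a 17×11 integer matrix of rank 9; reducing to Smith normal form yields diagonal entries (1,1,1,1,1,1,1,1,1).

Boundary ∂_3: C_3 → C_2 sends each 3-simplex σ to the alternating sum Σ_i (−1)^i (σ with its i-th vertex removed). For instance
  ∂[1,2,3,5] = [2,3,5] − [1,3,5] + [1,2,5] − [1,2,3],
  ∂[0,2,3,5] = [2,3,5] − [0,3,5] + [0,2,5] − [0,2,3].
As a 11×2 matrix over Z this has rank 2, with invariant factors (1,1).

From H_k ≅ ker(∂_k) / im(∂_{k+1}) we obtain:

  H_0: rank C_0 − rank ∂_1 = 8 − 7 = 1, and the invariant factors of ∂_1 are all 1, so H_0 ≅ Z.
  H_1: rank ker ∂_1 − rank ∂_2 = (17 − 7) − 9 = 1, and the invariant factors of ∂_2 are all 1, so H_1 ≅ Z.
  H_2: rank ker ∂_2 − rank ∂_3 = (11 − 9) − 2 = 0, and the invariant factors of ∂_3 are all 1, so H_2 ≅ 0.
  H_3: rank ker ∂_3 − rank ∂_4 = (2 − 2) − 0 = 0, and there is no ∂_4, so H_3 ≅ 0.

As a check, the Euler characteristic is 8 − 17 + 11 − 2 = 0, which agrees with 1 − 1 + 0 − 0 = 0.

H_0 ≅ Z,  H_1 ≅ Z,  H_2 = 0,  H_3 = 0.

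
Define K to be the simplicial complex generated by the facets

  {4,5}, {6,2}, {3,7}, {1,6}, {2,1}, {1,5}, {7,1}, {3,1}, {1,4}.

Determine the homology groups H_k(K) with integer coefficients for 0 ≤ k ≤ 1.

Order the vertices as 1 < 2 < 3 < 4 < 5 < 6 < 7. Listing each simplex with vertices in this order, K has dimension 1 with simplices:

  0-simplices (7): [1], [2], [3], [4], [5], [6], [7]
  1-simplices (9): [1,2], [1,3], [1,4], [1,5], [1,6], [1,7], [2,6], [3,7], [4,5]

so the chain groups are C_0 ≅ Z^7, C_1 ≅ Z^9.

∂_1: C_1 → C_0 is given by ∂[p,q] = [q] − [p]. For instance
  ∂[3,7] = [7] − [3].
The 7×9 boundary matrix has rank 6 and Smith normal form diag(1,1,1,1,1,1).

Now H_k = ker ∂_k / im ∂_{k+1}, so:

  H_0: rank C_0 − rank ∂_1 = 7 − 6 = 1, and the invariant factors of ∂_1 are all 1, so H_0 = Z.
  H_1: rank ker ∂_1 − rank ∂_2 = (9 − 6) − 0 = 3, and there is no ∂_2, so H_1 = Z^3.

(K is a triangulation of a wedge of 3 circles.)

H_0 ≅ Z,  H_1 ≅ Z^3.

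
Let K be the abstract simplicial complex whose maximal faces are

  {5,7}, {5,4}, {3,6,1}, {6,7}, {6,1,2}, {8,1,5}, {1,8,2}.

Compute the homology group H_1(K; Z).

Order the vertices as 1 < 2 < 3 < 4 < 5 < 6 < 7 < 8. Listing each simplex with vertices in this order, K has dimension 2 with simplices:

  0-simplices (8): [1], [2], [3], [4], [5], [6], [7], [8]
  1-simplices (12): [1,2], [1,3], [1,5], [1,6], [1,8], [2,6], [2,8], [3,6], [4,5], [5,7], [5,8], [6,7]
  2-simplices (4): [1,2,6], [1,2,8], [1,3,6], [1,5,8]

so the chain groups are C_0 ≅ Z^8, C_1 ≅ Z^12, C_2 ≅ Z^4.

Boundary ∂_1: C_1 → C_0 maps an edge to its endpoints' difference, ∂[p,q] = q − p.
This gives a 8×12 integer matrix of rank 7; reducing to Smith normal form yields diagonal entries (1,1,1,1,1,1,1).

∂_2: C_2 → C_1 maps a triangle to the signed sum of its edges. For instance
  ∂[1,3,6] = [3,6] − [1,6] + [1,3],
  ∂[1,2,6] = [2,6] − [1,6] + [1,2].
The resulting 12×4 matrix has rank 4, and its Smith normal form has invariant factors (1,1,1,1).

Computing H_k = (kernel of ∂_k) / (image of ∂_{k+1}):

  H_1: rank ker ∂_1 − rank ∂_2 = (12 − 7) − 4 = 1, and the invariant factors of ∂_2 are all 1, so H_1 ≅ Z.

H_1 ≅ Z.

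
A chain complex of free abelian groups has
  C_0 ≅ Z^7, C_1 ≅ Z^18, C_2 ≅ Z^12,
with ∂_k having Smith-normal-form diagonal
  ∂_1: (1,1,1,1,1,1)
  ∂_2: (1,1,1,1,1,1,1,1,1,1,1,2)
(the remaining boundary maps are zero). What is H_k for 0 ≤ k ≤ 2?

H_0: b_0 = 7 − 0 − 6 = 1; torsion from ∂_1 factors > 1: none. So H_0 ≅ Z.
H_1: b_1 = 18 − 6 − 12 = 0; torsion from ∂_2 factors > 1: [2]. So H_1 ≅ Z/2.
H_2: b_2 = 12 − 12 − 0 = 0; torsion from ∂_3 factors > 1: none. So H_2 ≅ 0.

H_0 ≅ Z,  H_1 ≅ Z/2,  H_2 = 0.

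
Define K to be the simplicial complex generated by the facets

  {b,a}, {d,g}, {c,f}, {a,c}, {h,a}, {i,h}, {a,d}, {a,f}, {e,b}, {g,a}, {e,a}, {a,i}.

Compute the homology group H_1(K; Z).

K has 9 vertices, 12 edges.
rank ∂_1 = 8, rank ∂_2 = 0 ⇒ b_1 = 12 − 8 − 0 = 4. So H_1 = Z^4.

H_1 = Z^4.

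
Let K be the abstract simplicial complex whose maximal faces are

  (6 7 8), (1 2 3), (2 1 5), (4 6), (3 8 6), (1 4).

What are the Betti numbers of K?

b_0 = 1, b_1 = 1, b_2 = 0.

We work with the vertex ordering 1 < 2 < 3 < 4 < 5 < 6 < 7 < 8. The simplices of K, each written with vertices in increasing order, are:

  0-simplices (8): [1], [2], [3], [4], [5], [6], [7], [8]
  1-simplices (12): [1,2], [1,3], [1,4], [1,5], [2,3], [2,5], [3,6], [3,8], [4,6], [6,7], [6,8], [7,8]
  2-simplices (4): [1,2,3], [1,2,5], [3,6,8], [6,7,8]

Hence C_0 ≅ Z^8, C_1 ≅ Z^12, C_2 ≅ Z^4.

The boundary map ∂_1: C_1 → C_0 is given by ∂[p,q] = [q] − [p].
This gives a 8×12 integer matrix of rank 7; reducing to Smith normal form yields diagonal entries (1,1,1,1,1,1,1).

The boundary map ∂_2: C_2 → C_1 maps a triangle to the signed sum of its edges. For instance
  ∂[3,6,8] = [6,8] − [3,8] + [3,6],
  ∂[1,2,3] = [2,3] − [1,3] + [1,2].
The resulting 12×4 matrix has rank 4, and its Smith normal form has invariant factors (1,1,1,1).

Computing H_k = (kernel of ∂_k) / (image of ∂_{k+1}):

  H_0: rank C_0 − rank ∂_1 = 8 − 7 = 1, and the invariant factors of ∂_1 are all 1, so H_0 ≅ Z.
  H_1: rank ker ∂_1 − rank ∂_2 = (12 − 7) − 4 = 1, and the invariant factors of ∂_2 are all 1, so H_1 ≅ Z.
  H_2: rank ker ∂_2 − rank ∂_3 = (4 − 4) − 0 = 0, and there is no ∂_3, so H_2 ≅ 0.

As a check, the Euler characteristic is 8 − 12 + 4 = 0, which agrees with 1 − 1 + 0 = 0.

Hence the Betti numbers are b_0 = 1, b_1 = 1, b_2 = 0.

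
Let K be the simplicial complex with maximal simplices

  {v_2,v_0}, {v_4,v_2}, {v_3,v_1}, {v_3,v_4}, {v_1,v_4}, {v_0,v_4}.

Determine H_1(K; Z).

H_1 = Z^2.

We work with the vertex ordering v_0 < v_1 < v_2 < v_3 < v_4. The simplices of K, each written with vertices in increasing order, are:

  0-simplices (5): [v_0], [v_1], [v_2], [v_3], [v_4]
  1-simplices (6): [v_0,v_2], [v_0,v_4], [v_1,v_3], [v_1,v_4], [v_2,v_4], [v_3,v_4]

giving chain groups C_0 ≅ Z^5, C_1 ≅ Z^6.

Boundary ∂_1: C_1 → C_0 sends each edge [p,q] (with p < q) to q − p.
This gives a 5×6 integer matrix of rank 4; reducing to Smith normal form yields diagonal entries (1,1,1,1).

Now H_k = ker ∂_k / im ∂_{k+1}, so:

  H_1: rank ker ∂_1 − rank ∂_2 = (6 − 4) − 0 = 2, and there is no ∂_2, so H_1 ≅ Z^2.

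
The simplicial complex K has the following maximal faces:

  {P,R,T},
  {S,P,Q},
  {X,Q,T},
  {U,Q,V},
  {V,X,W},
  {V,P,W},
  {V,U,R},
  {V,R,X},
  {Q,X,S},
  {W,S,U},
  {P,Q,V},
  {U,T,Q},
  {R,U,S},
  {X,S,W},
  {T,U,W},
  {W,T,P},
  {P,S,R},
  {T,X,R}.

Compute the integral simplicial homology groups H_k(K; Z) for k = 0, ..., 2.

H_0 = Z,  H_1 = Z^2,  H_2 = Z.

Take the total order P < Q < R < S < T < U < V < W < X on the vertex set. Then K (dimension 2) consists of the simplices:

  0-simplices (9): P, Q, R, S, T, U, V, W, X
  1-simplices (27): PQ, PR, PS, PT, PV, PW, QS, QT, QU, QV, QX, RS, RT, RU, RV, RX, SU, SW, SX, TU, TW, TX, UV, UW, VW, VX, WX
  2-simplices (18): PQS, PQV, PRS, PRT, PTW, PVW, QSX, QTU, QTX, QUV, RSU, RTX, RUV, RVX, SUW, SWX, TUW, VWX

Hence C_0 ≅ Z^9, C_1 ≅ Z^27, C_2 ≅ Z^18.

The boundary map ∂_1: C_1 → C_0 maps an edge to its endpoints' difference, ∂[p,q] = q − p.
The 9×27 boundary matrix has rank 8 and Smith normal form diag(1,1,1,1,1,1,1,1).

The boundary map ∂_2: C_2 → C_1 acts by ∂[p,q,r] = [q,r] − [p,r] + [p,q]. For instance
  ∂PRS = RS − PS + PR,
  ∂QSX = SX − QX + QS.
This gives a 27×18 integer matrix of rank 17; reducing to Smith normal form yields diagonal entries (1,1,1,1,1,1,1,1,1,1,1,1,1,1,1,1,1).

Now H_k = ker ∂_k / im ∂_{k+1}, so:

  H_0: rank C_0 − rank ∂_1 = 9 − 8 = 1, and the invariant factors of ∂_1 are all 1, so H_0 = Z.
  H_1: rank ker ∂_1 − rank ∂_2 = (27 − 8) − 17 = 2, and the invariant factors of ∂_2 are all 1, so H_1 = Z^2.
  H_2: rank ker ∂_2 − rank ∂_3 = (18 − 17) − 0 = 1, and there is no ∂_3, so H_2 = Z.

As a check, the Euler characteristic is 9 − 27 + 18 = 0, which agrees with 1 − 2 + 1 = 0.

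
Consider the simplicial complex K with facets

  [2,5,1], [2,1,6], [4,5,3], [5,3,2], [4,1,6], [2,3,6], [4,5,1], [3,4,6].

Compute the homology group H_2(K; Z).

H_2 = Z.

We work with the vertex ordering 1 < 2 < 3 < 4 < 5 < 6. The simplices of K, each written with vertices in increasing order, are:

  0-simplices (6): [1], [2], [3], [4], [5], [6]
  1-simplices (12): [1,2], [1,4], [1,5], [1,6], [2,3], [2,5], [2,6], [3,4], [3,5], [3,6], [4,5], [4,6]
  2-simplices (8): [1,2,5], [1,2,6], [1,4,5], [1,4,6], [2,3,5], [2,3,6], [3,4,5], [3,4,6]

Hence C_0 ≅ Z^6, C_1 ≅ Z^12, C_2 ≅ Z^8.

Boundary ∂_1: C_1 → C_0 is given by ∂[p,q] = [q] − [p]. For instance
  ∂[4,5] = [5] − [4].
The 6×12 boundary matrix has rank 5 and Smith normal form diag(1,1,1,1,1).

∂_2: C_2 → C_1 acts by ∂[p,q,r] = [q,r] − [p,r] + [p,q]. For instance
  ∂[2,3,5] = [3,5] − [2,5] + [2,3],
  ∂[1,2,6] = [2,6] − [1,6] + [1,2].
This gives a 12×8 integer matrix of rank 7; reducing to Smith normal form yields diagonal entries (1,1,1,1,1,1,1).

From H_k ≅ ker(∂_k) / im(∂_{k+1}) we obtain:

  H_2: rank ker ∂_2 − rank ∂_3 = (8 − 7) − 0 = 1, and there is no ∂_3, so H_2 = Z.

(K is a triangulation of the 2-sphere S^2.)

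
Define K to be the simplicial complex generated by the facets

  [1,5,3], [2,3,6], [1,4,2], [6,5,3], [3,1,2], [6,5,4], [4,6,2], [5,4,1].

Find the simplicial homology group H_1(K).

We work with the vertex ordering 1 < 2 < 3 < 4 < 5 < 6. The simplices of K, each written with vertices in increasing order, are:

  0-simplices (6): [1], [2], [3], [4], [5], [6]
  1-simplices (12): [1,2], [1,3], [1,4], [1,5], [2,3], [2,4], [2,6], [3,5], [3,6], [4,5], [4,6], [5,6]
  2-simplices (8): [1,2,3], [1,2,4], [1,3,5], [1,4,5], [2,3,6], [2,4,6], [3,5,6], [4,5,6]

so the chain groups are C_0 ≅ Z^6, C_1 ≅ Z^12, C_2 ≅ Z^8.

Boundary ∂_1: C_1 → C_0 is given by ∂[p,q] = [q] − [p]. For instance
  ∂[1,3] = [3] − [1].
This gives a 6×12 integer matrix of rank 5; reducing to Smith normal form yields diagonal entries (1,1,1,1,1).

∂_2: C_2 → C_1 acts by ∂[p,q,r] = [q,r] − [p,r] + [p,q]. For instance
  ∂[1,2,4] = [2,4] − [1,4] + [1,2],
  ∂[1,2,3] = [2,3] − [1,3] + [1,2].
This gives a 12×8 integer matrix of rank 7; reducing to Smith normal form yields diagonal entries (1,1,1,1,1,1,1).

Now H_k = ker ∂_k / im ∂_{k+1}, so:

  H_1: rank ker ∂_1 − rank ∂_2 = (12 − 5) − 7 = 0, and the invariant factors of ∂_2 are all 1, so H_1 ≅ 0.

(K is a triangulation of the 2-sphere S^2.)

H_1 ≅ 0.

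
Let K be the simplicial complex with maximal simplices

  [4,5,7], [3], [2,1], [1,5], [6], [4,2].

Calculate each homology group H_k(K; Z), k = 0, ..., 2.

We work with the vertex ordering 1 < 2 < 3 < 4 < 5 < 6 < 7. The simplices of K, each written with vertices in increasing order, are:

  0-simplices (7): [1], [2], [3], [4], [5], [6], [7]
  1-simplices (6): [1,2], [1,5], [2,4], [4,5], [4,7], [5,7]
  2-simplices (1): [4,5,7]

giving chain groups C_0 ≅ Z^7, C_1 ≅ Z^6, C_2 ≅ Z^1.

∂_1: C_1 → C_0 is given by ∂[p,q] = [q] − [p]. For instance
  ∂[1,2] = [2] − [1].
As a 7×6 matrix over Z this has rank 4, with invariant factors (1,1,1,1).

The boundary map ∂_2: C_2 → C_1 maps a triangle to the signed sum of its edges. For instance
  ∂[4,5,7] = [5,7] − [4,7] + [4,5].
The resulting 6×1 matrix has rank 1, and its Smith normal form has invariant factors (1).

Computing H_k = (kernel of ∂_k) / (image of ∂_{k+1}):

  H_0: rank C_0 − rank ∂_1 = 7 − 4 = 3, and the invariant factors of ∂_1 are all 1, so H_0 ≅ Z^3.
  H_1: rank ker ∂_1 − rank ∂_2 = (6 − 4) − 1 = 1, and the invariant factors of ∂_2 are all 1, so H_1 ≅ Z.
  H_2: rank ker ∂_2 − rank ∂_3 = (1 − 1) − 0 = 0, and there is no ∂_3, so H_2 ≅ 0.

H_0 = Z^3,  H_1 = Z,  H_2 = 0.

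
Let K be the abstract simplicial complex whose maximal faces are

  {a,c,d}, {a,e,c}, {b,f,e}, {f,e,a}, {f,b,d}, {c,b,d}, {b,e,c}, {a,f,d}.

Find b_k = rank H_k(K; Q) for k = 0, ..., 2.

b_0 = 1, b_1 = 0, b_2 = 1.

Fix the vertex order a < b < c < d < e < f and write every simplex with vertices in increasing order. Then dim K = 2 and the simplices of K are:

  0-simplices (6): a, b, c, d, e, f
  1-simplices (12): ac, ad, ae, af, bc, bd, be, bf, cd, ce, df, ef
  2-simplices (8): acd, ace, adf, aef, bcd, bce, bdf, bef

so the chain groups are C_0 ≅ Z^6, C_1 ≅ Z^12, C_2 ≅ Z^8.

∂_1: C_1 → C_0 sends each edge [p,q] (with p < q) to q − p. For instance
  ∂af = f − a.
The resulting 6×12 matrix has rank 5, and its Smith normal form has invariant factors (1,1,1,1,1).

Boundary ∂_2: C_2 → C_1 maps a triangle to the signed sum of its edges. For instance
  ∂bce = ce − be + bc,
  ∂bdf = df − bf + bd.
As a 12×8 matrix over Z this has rank 7, with invariant factors (1,1,1,1,1,1,1).

From H_k ≅ ker(∂_k) / im(∂_{k+1}) we obtain:

  H_0: rank C_0 − rank ∂_1 = 6 − 5 = 1, and the invariant factors of ∂_1 are all 1, so H_0 = Z.
  H_1: rank ker ∂_1 − rank ∂_2 = (12 − 5) − 7 = 0, and the invariant factors of ∂_2 are all 1, so H_1 = 0.
  H_2: rank ker ∂_2 − rank ∂_3 = (8 − 7) − 0 = 1, and there is no ∂_3, so H_2 = Z.

As a check, the Euler characteristic is 6 − 12 + 8 = 2, which agrees with 1 − 0 + 1 = 2.
(K is a triangulation of the 2-sphere S^2.)

Hence the Betti numbers are b_0 = 1, b_1 = 0, b_2 = 1.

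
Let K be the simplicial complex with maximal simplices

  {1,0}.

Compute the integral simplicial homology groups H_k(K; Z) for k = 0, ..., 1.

H_0 = Z,  H_1 = 0.

Order the vertices as 0 < 1. Listing each simplex with vertices in this order, K has dimension 1 with simplices:

  0-simplices (2): [0], [1]
  1-simplices (1): [0,1]

so the chain groups are C_0 ≅ Z^2, C_1 ≅ Z^1.

Boundary ∂_1: C_1 → C_0 sends each edge [p,q] (with p < q) to q − p.
As a 2×1 matrix over Z this has rank 1, with invariant factors (1).

From H_k ≅ ker(∂_k) / im(∂_{k+1}) we obtain:

  H_0: rank C_0 − rank ∂_1 = 2 − 1 = 1, and the invariant factors of ∂_1 are all 1, so H_0 = Z.
  H_1: rank ker ∂_1 − rank ∂_2 = (1 − 1) − 0 = 0, and there is no ∂_2, so H_1 = 0.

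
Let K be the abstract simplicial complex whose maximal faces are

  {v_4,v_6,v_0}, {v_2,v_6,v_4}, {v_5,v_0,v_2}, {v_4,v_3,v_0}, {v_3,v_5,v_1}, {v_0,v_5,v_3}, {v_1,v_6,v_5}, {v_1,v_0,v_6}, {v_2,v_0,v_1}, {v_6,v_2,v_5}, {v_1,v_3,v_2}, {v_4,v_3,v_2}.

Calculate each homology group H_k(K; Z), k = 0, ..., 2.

Fix the vertex order v_0 < v_1 < v_2 < v_3 < v_4 < v_5 < v_6 and write every simplex with vertices in increasing order. Then dim K = 2 and the simplices of K are:

  0-simplices (7): [v_0], [v_1], [v_2], [v_3], [v_4], [v_5], [v_6]
  1-simplices (18): (18 of them)
  2-simplices (12): (12 of them)

so the chain groups are C_0 ≅ Z^7, C_1 ≅ Z^18, C_2 ≅ Z^12.

The boundary map ∂_1: C_1 → C_0 is given by ∂[p,q] = [q] − [p]. For instance
  ∂[v_4,v_6] = [v_6] − [v_4].
This gives a 7×18 integer matrix of rank 6; reducing to Smith normal form yields diagonal entries (1,1,1,1,1,1).

Boundary ∂_2: C_2 → C_1 sends each 2-simplex [p,q,r] to [q,r] − [p,r] + [p,q]. For instance
  ∂[v_2,v_4,v_6] = [v_4,v_6] − [v_2,v_6] + [v_2,v_4],
  ∂[v_0,v_2,v_5] = [v_2,v_5] − [v_0,v_5] + [v_0,v_2].
As a 18×12 matrix over Z this has rank 12, with invariant factors (1,1,1,1,1,1,1,1,1,1,1,2).

Now H_k = ker ∂_k / im ∂_{k+1}, so:

  H_0: rank C_0 − rank ∂_1 = 7 − 6 = 1, and the invariant factors of ∂_1 are all 1, so H_0 ≅ Z.
  H_1: rank ker ∂_1 − rank ∂_2 = (18 − 6) − 12 = 0, and ∂_2 has invariant factor 2 > 1, so H_1 ≅ Z_2.
  H_2: rank ker ∂_2 − rank ∂_3 = (12 − 12) − 0 = 0, and there is no ∂_3, so H_2 ≅ 0.

As a check, the Euler characteristic is 7 − 18 + 12 = 1, which agrees with 1 − 0 + 0 = 1.

H_0 = Z,  H_1 = Z_2,  H_2 = 0.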